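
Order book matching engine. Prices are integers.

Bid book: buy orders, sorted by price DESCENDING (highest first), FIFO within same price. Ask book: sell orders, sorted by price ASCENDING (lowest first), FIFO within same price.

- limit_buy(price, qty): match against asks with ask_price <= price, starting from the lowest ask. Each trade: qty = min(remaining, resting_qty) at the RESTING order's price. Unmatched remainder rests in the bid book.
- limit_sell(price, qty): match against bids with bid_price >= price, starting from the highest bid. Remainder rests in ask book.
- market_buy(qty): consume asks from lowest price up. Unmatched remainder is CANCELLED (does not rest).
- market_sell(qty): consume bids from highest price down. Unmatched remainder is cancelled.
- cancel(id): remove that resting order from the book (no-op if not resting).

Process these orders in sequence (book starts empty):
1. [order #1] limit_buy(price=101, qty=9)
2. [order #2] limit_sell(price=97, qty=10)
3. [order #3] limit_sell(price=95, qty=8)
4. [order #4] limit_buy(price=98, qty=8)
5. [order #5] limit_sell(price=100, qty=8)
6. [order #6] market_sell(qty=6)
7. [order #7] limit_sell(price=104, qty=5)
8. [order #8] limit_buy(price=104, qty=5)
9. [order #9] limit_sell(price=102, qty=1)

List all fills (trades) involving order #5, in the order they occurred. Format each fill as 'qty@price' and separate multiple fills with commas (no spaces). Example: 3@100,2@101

Answer: 4@100

Derivation:
After op 1 [order #1] limit_buy(price=101, qty=9): fills=none; bids=[#1:9@101] asks=[-]
After op 2 [order #2] limit_sell(price=97, qty=10): fills=#1x#2:9@101; bids=[-] asks=[#2:1@97]
After op 3 [order #3] limit_sell(price=95, qty=8): fills=none; bids=[-] asks=[#3:8@95 #2:1@97]
After op 4 [order #4] limit_buy(price=98, qty=8): fills=#4x#3:8@95; bids=[-] asks=[#2:1@97]
After op 5 [order #5] limit_sell(price=100, qty=8): fills=none; bids=[-] asks=[#2:1@97 #5:8@100]
After op 6 [order #6] market_sell(qty=6): fills=none; bids=[-] asks=[#2:1@97 #5:8@100]
After op 7 [order #7] limit_sell(price=104, qty=5): fills=none; bids=[-] asks=[#2:1@97 #5:8@100 #7:5@104]
After op 8 [order #8] limit_buy(price=104, qty=5): fills=#8x#2:1@97 #8x#5:4@100; bids=[-] asks=[#5:4@100 #7:5@104]
After op 9 [order #9] limit_sell(price=102, qty=1): fills=none; bids=[-] asks=[#5:4@100 #9:1@102 #7:5@104]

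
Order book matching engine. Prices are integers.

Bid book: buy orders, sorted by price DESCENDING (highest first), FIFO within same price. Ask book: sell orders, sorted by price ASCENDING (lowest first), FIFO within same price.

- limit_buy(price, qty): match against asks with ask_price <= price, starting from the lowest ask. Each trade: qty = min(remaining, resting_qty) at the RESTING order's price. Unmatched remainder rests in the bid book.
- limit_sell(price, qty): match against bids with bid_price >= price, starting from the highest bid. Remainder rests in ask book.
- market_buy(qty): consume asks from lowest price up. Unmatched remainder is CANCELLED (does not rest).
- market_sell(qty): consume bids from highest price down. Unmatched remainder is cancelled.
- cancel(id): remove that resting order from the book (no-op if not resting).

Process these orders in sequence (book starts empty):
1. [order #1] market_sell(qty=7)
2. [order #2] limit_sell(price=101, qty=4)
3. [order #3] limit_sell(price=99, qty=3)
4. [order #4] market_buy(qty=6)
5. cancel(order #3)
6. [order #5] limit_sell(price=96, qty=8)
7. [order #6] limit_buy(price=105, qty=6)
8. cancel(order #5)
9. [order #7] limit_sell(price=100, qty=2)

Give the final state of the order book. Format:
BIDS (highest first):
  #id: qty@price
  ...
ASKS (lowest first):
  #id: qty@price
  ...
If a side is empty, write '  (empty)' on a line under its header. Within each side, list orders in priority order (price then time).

Answer: BIDS (highest first):
  (empty)
ASKS (lowest first):
  #7: 2@100
  #2: 1@101

Derivation:
After op 1 [order #1] market_sell(qty=7): fills=none; bids=[-] asks=[-]
After op 2 [order #2] limit_sell(price=101, qty=4): fills=none; bids=[-] asks=[#2:4@101]
After op 3 [order #3] limit_sell(price=99, qty=3): fills=none; bids=[-] asks=[#3:3@99 #2:4@101]
After op 4 [order #4] market_buy(qty=6): fills=#4x#3:3@99 #4x#2:3@101; bids=[-] asks=[#2:1@101]
After op 5 cancel(order #3): fills=none; bids=[-] asks=[#2:1@101]
After op 6 [order #5] limit_sell(price=96, qty=8): fills=none; bids=[-] asks=[#5:8@96 #2:1@101]
After op 7 [order #6] limit_buy(price=105, qty=6): fills=#6x#5:6@96; bids=[-] asks=[#5:2@96 #2:1@101]
After op 8 cancel(order #5): fills=none; bids=[-] asks=[#2:1@101]
After op 9 [order #7] limit_sell(price=100, qty=2): fills=none; bids=[-] asks=[#7:2@100 #2:1@101]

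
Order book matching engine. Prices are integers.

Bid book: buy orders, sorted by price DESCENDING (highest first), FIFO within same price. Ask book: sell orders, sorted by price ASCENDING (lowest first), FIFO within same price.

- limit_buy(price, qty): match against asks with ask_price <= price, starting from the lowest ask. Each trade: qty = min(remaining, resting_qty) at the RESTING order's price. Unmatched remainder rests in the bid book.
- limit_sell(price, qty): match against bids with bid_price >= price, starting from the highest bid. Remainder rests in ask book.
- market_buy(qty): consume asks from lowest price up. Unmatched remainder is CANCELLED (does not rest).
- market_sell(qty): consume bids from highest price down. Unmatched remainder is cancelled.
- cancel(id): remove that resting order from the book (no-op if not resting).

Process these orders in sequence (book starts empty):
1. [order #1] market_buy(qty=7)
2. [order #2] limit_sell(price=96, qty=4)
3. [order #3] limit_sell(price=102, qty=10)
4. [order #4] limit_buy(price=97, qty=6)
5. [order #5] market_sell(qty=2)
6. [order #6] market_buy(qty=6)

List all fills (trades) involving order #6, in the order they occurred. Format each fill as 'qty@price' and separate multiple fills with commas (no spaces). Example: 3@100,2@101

Answer: 6@102

Derivation:
After op 1 [order #1] market_buy(qty=7): fills=none; bids=[-] asks=[-]
After op 2 [order #2] limit_sell(price=96, qty=4): fills=none; bids=[-] asks=[#2:4@96]
After op 3 [order #3] limit_sell(price=102, qty=10): fills=none; bids=[-] asks=[#2:4@96 #3:10@102]
After op 4 [order #4] limit_buy(price=97, qty=6): fills=#4x#2:4@96; bids=[#4:2@97] asks=[#3:10@102]
After op 5 [order #5] market_sell(qty=2): fills=#4x#5:2@97; bids=[-] asks=[#3:10@102]
After op 6 [order #6] market_buy(qty=6): fills=#6x#3:6@102; bids=[-] asks=[#3:4@102]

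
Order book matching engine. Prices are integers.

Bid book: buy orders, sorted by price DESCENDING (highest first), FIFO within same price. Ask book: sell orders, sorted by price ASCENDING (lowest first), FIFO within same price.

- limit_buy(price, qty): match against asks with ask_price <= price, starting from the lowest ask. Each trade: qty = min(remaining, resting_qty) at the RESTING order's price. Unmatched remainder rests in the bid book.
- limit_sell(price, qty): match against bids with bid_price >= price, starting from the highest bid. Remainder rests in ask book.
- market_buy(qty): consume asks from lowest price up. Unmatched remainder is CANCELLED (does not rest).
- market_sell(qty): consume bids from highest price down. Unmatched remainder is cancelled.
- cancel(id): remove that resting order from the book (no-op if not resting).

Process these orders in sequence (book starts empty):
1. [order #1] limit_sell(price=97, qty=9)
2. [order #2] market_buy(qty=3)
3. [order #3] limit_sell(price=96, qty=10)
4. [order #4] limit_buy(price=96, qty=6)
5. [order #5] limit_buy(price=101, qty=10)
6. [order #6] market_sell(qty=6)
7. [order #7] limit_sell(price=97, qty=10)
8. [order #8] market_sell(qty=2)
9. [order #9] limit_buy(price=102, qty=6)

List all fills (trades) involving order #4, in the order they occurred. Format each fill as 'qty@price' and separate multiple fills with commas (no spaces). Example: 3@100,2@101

After op 1 [order #1] limit_sell(price=97, qty=9): fills=none; bids=[-] asks=[#1:9@97]
After op 2 [order #2] market_buy(qty=3): fills=#2x#1:3@97; bids=[-] asks=[#1:6@97]
After op 3 [order #3] limit_sell(price=96, qty=10): fills=none; bids=[-] asks=[#3:10@96 #1:6@97]
After op 4 [order #4] limit_buy(price=96, qty=6): fills=#4x#3:6@96; bids=[-] asks=[#3:4@96 #1:6@97]
After op 5 [order #5] limit_buy(price=101, qty=10): fills=#5x#3:4@96 #5x#1:6@97; bids=[-] asks=[-]
After op 6 [order #6] market_sell(qty=6): fills=none; bids=[-] asks=[-]
After op 7 [order #7] limit_sell(price=97, qty=10): fills=none; bids=[-] asks=[#7:10@97]
After op 8 [order #8] market_sell(qty=2): fills=none; bids=[-] asks=[#7:10@97]
After op 9 [order #9] limit_buy(price=102, qty=6): fills=#9x#7:6@97; bids=[-] asks=[#7:4@97]

Answer: 6@96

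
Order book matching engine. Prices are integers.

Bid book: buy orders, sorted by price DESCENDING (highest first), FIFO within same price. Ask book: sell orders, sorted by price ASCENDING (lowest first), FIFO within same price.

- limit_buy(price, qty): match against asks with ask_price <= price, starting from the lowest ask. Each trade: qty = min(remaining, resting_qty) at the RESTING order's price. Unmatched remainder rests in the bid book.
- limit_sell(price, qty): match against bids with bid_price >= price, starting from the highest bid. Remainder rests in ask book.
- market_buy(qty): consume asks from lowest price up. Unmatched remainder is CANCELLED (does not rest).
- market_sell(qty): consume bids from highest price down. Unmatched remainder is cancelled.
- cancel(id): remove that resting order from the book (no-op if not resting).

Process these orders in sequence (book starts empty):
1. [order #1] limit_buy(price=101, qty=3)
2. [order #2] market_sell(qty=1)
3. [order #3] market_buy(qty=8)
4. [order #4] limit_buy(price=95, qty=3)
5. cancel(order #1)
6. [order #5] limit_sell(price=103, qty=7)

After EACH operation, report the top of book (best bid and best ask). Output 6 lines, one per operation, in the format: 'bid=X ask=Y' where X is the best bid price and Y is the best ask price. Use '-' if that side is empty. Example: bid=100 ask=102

Answer: bid=101 ask=-
bid=101 ask=-
bid=101 ask=-
bid=101 ask=-
bid=95 ask=-
bid=95 ask=103

Derivation:
After op 1 [order #1] limit_buy(price=101, qty=3): fills=none; bids=[#1:3@101] asks=[-]
After op 2 [order #2] market_sell(qty=1): fills=#1x#2:1@101; bids=[#1:2@101] asks=[-]
After op 3 [order #3] market_buy(qty=8): fills=none; bids=[#1:2@101] asks=[-]
After op 4 [order #4] limit_buy(price=95, qty=3): fills=none; bids=[#1:2@101 #4:3@95] asks=[-]
After op 5 cancel(order #1): fills=none; bids=[#4:3@95] asks=[-]
After op 6 [order #5] limit_sell(price=103, qty=7): fills=none; bids=[#4:3@95] asks=[#5:7@103]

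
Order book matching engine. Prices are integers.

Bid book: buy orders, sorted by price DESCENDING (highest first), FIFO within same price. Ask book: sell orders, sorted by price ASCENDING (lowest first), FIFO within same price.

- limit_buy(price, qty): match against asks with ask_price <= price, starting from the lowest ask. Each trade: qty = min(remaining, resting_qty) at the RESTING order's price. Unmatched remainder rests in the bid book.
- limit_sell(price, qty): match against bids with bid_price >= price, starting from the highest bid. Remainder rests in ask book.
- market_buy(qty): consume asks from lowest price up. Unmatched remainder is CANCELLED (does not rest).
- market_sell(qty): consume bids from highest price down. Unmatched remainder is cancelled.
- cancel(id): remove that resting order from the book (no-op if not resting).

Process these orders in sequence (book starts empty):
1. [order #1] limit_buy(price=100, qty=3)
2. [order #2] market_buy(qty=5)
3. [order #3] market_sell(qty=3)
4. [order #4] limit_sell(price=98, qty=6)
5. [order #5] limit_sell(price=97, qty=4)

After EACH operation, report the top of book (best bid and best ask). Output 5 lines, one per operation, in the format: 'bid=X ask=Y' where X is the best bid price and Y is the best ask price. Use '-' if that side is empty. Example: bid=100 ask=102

Answer: bid=100 ask=-
bid=100 ask=-
bid=- ask=-
bid=- ask=98
bid=- ask=97

Derivation:
After op 1 [order #1] limit_buy(price=100, qty=3): fills=none; bids=[#1:3@100] asks=[-]
After op 2 [order #2] market_buy(qty=5): fills=none; bids=[#1:3@100] asks=[-]
After op 3 [order #3] market_sell(qty=3): fills=#1x#3:3@100; bids=[-] asks=[-]
After op 4 [order #4] limit_sell(price=98, qty=6): fills=none; bids=[-] asks=[#4:6@98]
After op 5 [order #5] limit_sell(price=97, qty=4): fills=none; bids=[-] asks=[#5:4@97 #4:6@98]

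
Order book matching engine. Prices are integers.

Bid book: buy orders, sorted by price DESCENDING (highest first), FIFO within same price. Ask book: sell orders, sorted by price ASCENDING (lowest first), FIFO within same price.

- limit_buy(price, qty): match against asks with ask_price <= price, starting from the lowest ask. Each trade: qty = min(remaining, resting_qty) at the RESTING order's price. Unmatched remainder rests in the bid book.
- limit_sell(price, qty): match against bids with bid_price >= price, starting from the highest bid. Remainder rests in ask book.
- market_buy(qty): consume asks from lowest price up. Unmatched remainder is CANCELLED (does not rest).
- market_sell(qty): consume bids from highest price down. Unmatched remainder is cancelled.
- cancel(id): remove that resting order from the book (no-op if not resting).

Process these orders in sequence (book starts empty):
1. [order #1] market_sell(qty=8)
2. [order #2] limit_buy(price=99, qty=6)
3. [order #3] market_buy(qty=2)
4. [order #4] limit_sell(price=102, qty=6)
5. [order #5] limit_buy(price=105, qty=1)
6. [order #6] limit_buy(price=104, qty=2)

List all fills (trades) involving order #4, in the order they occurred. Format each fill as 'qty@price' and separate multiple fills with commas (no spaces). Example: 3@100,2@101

Answer: 1@102,2@102

Derivation:
After op 1 [order #1] market_sell(qty=8): fills=none; bids=[-] asks=[-]
After op 2 [order #2] limit_buy(price=99, qty=6): fills=none; bids=[#2:6@99] asks=[-]
After op 3 [order #3] market_buy(qty=2): fills=none; bids=[#2:6@99] asks=[-]
After op 4 [order #4] limit_sell(price=102, qty=6): fills=none; bids=[#2:6@99] asks=[#4:6@102]
After op 5 [order #5] limit_buy(price=105, qty=1): fills=#5x#4:1@102; bids=[#2:6@99] asks=[#4:5@102]
After op 6 [order #6] limit_buy(price=104, qty=2): fills=#6x#4:2@102; bids=[#2:6@99] asks=[#4:3@102]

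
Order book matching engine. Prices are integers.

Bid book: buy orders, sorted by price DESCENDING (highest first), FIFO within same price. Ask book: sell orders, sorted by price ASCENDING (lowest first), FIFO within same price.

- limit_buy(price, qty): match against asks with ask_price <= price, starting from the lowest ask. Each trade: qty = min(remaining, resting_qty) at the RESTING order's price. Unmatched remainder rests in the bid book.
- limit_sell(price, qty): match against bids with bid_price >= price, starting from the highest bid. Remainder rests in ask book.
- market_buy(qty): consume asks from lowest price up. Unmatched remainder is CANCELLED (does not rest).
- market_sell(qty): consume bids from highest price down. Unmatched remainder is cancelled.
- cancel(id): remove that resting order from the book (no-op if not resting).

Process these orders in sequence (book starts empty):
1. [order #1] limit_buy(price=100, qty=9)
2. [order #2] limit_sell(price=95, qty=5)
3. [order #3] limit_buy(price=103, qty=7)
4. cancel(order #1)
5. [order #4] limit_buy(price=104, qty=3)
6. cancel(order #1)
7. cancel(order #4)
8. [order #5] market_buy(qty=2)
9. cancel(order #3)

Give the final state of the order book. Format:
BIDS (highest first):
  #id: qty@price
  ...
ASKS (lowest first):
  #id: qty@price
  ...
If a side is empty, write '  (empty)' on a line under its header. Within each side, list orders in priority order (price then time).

After op 1 [order #1] limit_buy(price=100, qty=9): fills=none; bids=[#1:9@100] asks=[-]
After op 2 [order #2] limit_sell(price=95, qty=5): fills=#1x#2:5@100; bids=[#1:4@100] asks=[-]
After op 3 [order #3] limit_buy(price=103, qty=7): fills=none; bids=[#3:7@103 #1:4@100] asks=[-]
After op 4 cancel(order #1): fills=none; bids=[#3:7@103] asks=[-]
After op 5 [order #4] limit_buy(price=104, qty=3): fills=none; bids=[#4:3@104 #3:7@103] asks=[-]
After op 6 cancel(order #1): fills=none; bids=[#4:3@104 #3:7@103] asks=[-]
After op 7 cancel(order #4): fills=none; bids=[#3:7@103] asks=[-]
After op 8 [order #5] market_buy(qty=2): fills=none; bids=[#3:7@103] asks=[-]
After op 9 cancel(order #3): fills=none; bids=[-] asks=[-]

Answer: BIDS (highest first):
  (empty)
ASKS (lowest first):
  (empty)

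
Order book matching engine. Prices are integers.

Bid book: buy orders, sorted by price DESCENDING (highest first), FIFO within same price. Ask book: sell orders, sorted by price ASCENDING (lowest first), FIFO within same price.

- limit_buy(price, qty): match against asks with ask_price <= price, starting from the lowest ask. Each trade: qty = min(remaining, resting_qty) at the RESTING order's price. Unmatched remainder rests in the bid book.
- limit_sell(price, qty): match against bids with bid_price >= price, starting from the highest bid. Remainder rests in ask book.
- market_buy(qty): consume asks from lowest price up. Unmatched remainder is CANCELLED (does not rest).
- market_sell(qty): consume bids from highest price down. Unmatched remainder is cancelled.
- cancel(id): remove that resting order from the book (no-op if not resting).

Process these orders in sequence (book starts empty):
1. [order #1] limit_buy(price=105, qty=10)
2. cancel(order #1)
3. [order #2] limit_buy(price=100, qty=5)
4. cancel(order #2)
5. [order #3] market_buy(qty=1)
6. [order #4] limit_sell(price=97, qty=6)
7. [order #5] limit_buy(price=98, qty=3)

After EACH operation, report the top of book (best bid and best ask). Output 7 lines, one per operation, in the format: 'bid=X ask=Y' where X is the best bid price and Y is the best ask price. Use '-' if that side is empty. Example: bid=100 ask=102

After op 1 [order #1] limit_buy(price=105, qty=10): fills=none; bids=[#1:10@105] asks=[-]
After op 2 cancel(order #1): fills=none; bids=[-] asks=[-]
After op 3 [order #2] limit_buy(price=100, qty=5): fills=none; bids=[#2:5@100] asks=[-]
After op 4 cancel(order #2): fills=none; bids=[-] asks=[-]
After op 5 [order #3] market_buy(qty=1): fills=none; bids=[-] asks=[-]
After op 6 [order #4] limit_sell(price=97, qty=6): fills=none; bids=[-] asks=[#4:6@97]
After op 7 [order #5] limit_buy(price=98, qty=3): fills=#5x#4:3@97; bids=[-] asks=[#4:3@97]

Answer: bid=105 ask=-
bid=- ask=-
bid=100 ask=-
bid=- ask=-
bid=- ask=-
bid=- ask=97
bid=- ask=97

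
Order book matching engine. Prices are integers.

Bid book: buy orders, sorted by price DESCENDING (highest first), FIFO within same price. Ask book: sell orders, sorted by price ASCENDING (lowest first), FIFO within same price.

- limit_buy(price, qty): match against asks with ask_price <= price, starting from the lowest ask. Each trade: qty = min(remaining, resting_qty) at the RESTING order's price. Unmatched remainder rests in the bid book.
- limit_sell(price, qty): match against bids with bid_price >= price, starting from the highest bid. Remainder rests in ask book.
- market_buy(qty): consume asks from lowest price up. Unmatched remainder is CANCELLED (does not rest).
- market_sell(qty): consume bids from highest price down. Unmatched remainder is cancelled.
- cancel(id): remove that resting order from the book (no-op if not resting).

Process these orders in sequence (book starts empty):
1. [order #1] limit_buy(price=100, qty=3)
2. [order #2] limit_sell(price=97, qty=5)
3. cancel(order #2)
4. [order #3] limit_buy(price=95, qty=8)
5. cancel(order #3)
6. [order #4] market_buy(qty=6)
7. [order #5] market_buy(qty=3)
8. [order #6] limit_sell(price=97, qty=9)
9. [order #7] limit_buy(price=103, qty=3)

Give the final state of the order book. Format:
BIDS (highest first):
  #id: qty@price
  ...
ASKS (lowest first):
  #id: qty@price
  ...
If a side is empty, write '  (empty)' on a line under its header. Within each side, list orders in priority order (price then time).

After op 1 [order #1] limit_buy(price=100, qty=3): fills=none; bids=[#1:3@100] asks=[-]
After op 2 [order #2] limit_sell(price=97, qty=5): fills=#1x#2:3@100; bids=[-] asks=[#2:2@97]
After op 3 cancel(order #2): fills=none; bids=[-] asks=[-]
After op 4 [order #3] limit_buy(price=95, qty=8): fills=none; bids=[#3:8@95] asks=[-]
After op 5 cancel(order #3): fills=none; bids=[-] asks=[-]
After op 6 [order #4] market_buy(qty=6): fills=none; bids=[-] asks=[-]
After op 7 [order #5] market_buy(qty=3): fills=none; bids=[-] asks=[-]
After op 8 [order #6] limit_sell(price=97, qty=9): fills=none; bids=[-] asks=[#6:9@97]
After op 9 [order #7] limit_buy(price=103, qty=3): fills=#7x#6:3@97; bids=[-] asks=[#6:6@97]

Answer: BIDS (highest first):
  (empty)
ASKS (lowest first):
  #6: 6@97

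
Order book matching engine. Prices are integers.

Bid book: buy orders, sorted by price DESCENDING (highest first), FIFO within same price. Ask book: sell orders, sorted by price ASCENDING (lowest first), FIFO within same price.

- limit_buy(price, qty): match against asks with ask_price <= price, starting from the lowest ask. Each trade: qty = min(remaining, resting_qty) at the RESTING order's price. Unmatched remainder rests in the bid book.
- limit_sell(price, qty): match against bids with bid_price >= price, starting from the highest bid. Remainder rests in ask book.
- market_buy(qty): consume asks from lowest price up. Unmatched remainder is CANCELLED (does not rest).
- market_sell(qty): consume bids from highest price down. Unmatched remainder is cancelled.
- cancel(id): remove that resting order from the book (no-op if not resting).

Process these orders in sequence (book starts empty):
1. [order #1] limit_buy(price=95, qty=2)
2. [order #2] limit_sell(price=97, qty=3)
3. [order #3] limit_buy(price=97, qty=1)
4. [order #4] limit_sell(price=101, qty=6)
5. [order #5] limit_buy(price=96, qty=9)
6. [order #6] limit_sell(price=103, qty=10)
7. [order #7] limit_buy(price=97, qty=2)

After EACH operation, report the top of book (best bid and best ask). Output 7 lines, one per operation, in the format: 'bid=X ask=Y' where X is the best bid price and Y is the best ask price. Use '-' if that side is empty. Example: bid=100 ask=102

Answer: bid=95 ask=-
bid=95 ask=97
bid=95 ask=97
bid=95 ask=97
bid=96 ask=97
bid=96 ask=97
bid=96 ask=101

Derivation:
After op 1 [order #1] limit_buy(price=95, qty=2): fills=none; bids=[#1:2@95] asks=[-]
After op 2 [order #2] limit_sell(price=97, qty=3): fills=none; bids=[#1:2@95] asks=[#2:3@97]
After op 3 [order #3] limit_buy(price=97, qty=1): fills=#3x#2:1@97; bids=[#1:2@95] asks=[#2:2@97]
After op 4 [order #4] limit_sell(price=101, qty=6): fills=none; bids=[#1:2@95] asks=[#2:2@97 #4:6@101]
After op 5 [order #5] limit_buy(price=96, qty=9): fills=none; bids=[#5:9@96 #1:2@95] asks=[#2:2@97 #4:6@101]
After op 6 [order #6] limit_sell(price=103, qty=10): fills=none; bids=[#5:9@96 #1:2@95] asks=[#2:2@97 #4:6@101 #6:10@103]
After op 7 [order #7] limit_buy(price=97, qty=2): fills=#7x#2:2@97; bids=[#5:9@96 #1:2@95] asks=[#4:6@101 #6:10@103]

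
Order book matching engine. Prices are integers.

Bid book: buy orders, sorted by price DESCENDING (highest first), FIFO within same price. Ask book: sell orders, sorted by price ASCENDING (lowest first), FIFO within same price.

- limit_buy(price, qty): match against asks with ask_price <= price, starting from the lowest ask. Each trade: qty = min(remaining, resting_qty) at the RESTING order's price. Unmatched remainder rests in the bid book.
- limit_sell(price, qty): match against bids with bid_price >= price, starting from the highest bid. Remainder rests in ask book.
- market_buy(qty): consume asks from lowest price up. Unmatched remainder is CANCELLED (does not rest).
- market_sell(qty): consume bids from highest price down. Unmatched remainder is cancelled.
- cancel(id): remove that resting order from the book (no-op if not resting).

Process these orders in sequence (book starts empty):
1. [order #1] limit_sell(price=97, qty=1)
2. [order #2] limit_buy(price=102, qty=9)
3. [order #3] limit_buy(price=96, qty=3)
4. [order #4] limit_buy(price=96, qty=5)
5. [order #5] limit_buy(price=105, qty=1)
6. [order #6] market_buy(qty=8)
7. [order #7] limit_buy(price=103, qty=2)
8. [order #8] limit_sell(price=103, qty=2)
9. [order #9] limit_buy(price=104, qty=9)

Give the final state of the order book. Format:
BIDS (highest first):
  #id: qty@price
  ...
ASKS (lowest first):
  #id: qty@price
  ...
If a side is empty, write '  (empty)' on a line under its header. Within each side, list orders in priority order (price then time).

After op 1 [order #1] limit_sell(price=97, qty=1): fills=none; bids=[-] asks=[#1:1@97]
After op 2 [order #2] limit_buy(price=102, qty=9): fills=#2x#1:1@97; bids=[#2:8@102] asks=[-]
After op 3 [order #3] limit_buy(price=96, qty=3): fills=none; bids=[#2:8@102 #3:3@96] asks=[-]
After op 4 [order #4] limit_buy(price=96, qty=5): fills=none; bids=[#2:8@102 #3:3@96 #4:5@96] asks=[-]
After op 5 [order #5] limit_buy(price=105, qty=1): fills=none; bids=[#5:1@105 #2:8@102 #3:3@96 #4:5@96] asks=[-]
After op 6 [order #6] market_buy(qty=8): fills=none; bids=[#5:1@105 #2:8@102 #3:3@96 #4:5@96] asks=[-]
After op 7 [order #7] limit_buy(price=103, qty=2): fills=none; bids=[#5:1@105 #7:2@103 #2:8@102 #3:3@96 #4:5@96] asks=[-]
After op 8 [order #8] limit_sell(price=103, qty=2): fills=#5x#8:1@105 #7x#8:1@103; bids=[#7:1@103 #2:8@102 #3:3@96 #4:5@96] asks=[-]
After op 9 [order #9] limit_buy(price=104, qty=9): fills=none; bids=[#9:9@104 #7:1@103 #2:8@102 #3:3@96 #4:5@96] asks=[-]

Answer: BIDS (highest first):
  #9: 9@104
  #7: 1@103
  #2: 8@102
  #3: 3@96
  #4: 5@96
ASKS (lowest first):
  (empty)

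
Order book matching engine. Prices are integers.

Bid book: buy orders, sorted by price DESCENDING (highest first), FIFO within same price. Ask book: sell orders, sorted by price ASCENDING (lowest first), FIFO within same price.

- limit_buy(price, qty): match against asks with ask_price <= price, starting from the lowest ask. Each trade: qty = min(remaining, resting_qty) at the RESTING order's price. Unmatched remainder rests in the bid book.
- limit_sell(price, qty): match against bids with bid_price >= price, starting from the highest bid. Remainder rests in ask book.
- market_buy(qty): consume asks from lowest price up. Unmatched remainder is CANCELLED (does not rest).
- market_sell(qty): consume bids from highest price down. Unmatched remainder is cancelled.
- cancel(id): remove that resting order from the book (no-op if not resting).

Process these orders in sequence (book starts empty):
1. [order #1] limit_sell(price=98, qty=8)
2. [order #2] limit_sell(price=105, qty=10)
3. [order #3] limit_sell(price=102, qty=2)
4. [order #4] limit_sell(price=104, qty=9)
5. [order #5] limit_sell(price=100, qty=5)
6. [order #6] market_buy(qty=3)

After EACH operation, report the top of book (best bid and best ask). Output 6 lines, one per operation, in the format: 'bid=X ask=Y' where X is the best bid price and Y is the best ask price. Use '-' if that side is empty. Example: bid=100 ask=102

Answer: bid=- ask=98
bid=- ask=98
bid=- ask=98
bid=- ask=98
bid=- ask=98
bid=- ask=98

Derivation:
After op 1 [order #1] limit_sell(price=98, qty=8): fills=none; bids=[-] asks=[#1:8@98]
After op 2 [order #2] limit_sell(price=105, qty=10): fills=none; bids=[-] asks=[#1:8@98 #2:10@105]
After op 3 [order #3] limit_sell(price=102, qty=2): fills=none; bids=[-] asks=[#1:8@98 #3:2@102 #2:10@105]
After op 4 [order #4] limit_sell(price=104, qty=9): fills=none; bids=[-] asks=[#1:8@98 #3:2@102 #4:9@104 #2:10@105]
After op 5 [order #5] limit_sell(price=100, qty=5): fills=none; bids=[-] asks=[#1:8@98 #5:5@100 #3:2@102 #4:9@104 #2:10@105]
After op 6 [order #6] market_buy(qty=3): fills=#6x#1:3@98; bids=[-] asks=[#1:5@98 #5:5@100 #3:2@102 #4:9@104 #2:10@105]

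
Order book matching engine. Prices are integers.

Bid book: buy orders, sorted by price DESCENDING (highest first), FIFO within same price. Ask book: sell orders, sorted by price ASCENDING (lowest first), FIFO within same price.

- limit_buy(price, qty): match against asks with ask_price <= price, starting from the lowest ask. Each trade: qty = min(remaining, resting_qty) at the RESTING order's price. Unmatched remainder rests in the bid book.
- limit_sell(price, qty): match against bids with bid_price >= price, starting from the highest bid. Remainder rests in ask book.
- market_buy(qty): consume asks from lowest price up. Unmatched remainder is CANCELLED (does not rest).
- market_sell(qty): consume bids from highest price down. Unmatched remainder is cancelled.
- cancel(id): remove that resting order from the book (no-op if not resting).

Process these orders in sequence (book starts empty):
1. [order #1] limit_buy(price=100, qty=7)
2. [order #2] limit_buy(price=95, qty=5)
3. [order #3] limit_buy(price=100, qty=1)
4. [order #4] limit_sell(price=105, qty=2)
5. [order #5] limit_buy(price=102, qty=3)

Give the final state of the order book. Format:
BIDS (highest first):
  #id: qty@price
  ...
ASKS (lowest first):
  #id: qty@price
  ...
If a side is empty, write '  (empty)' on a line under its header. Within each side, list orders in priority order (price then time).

Answer: BIDS (highest first):
  #5: 3@102
  #1: 7@100
  #3: 1@100
  #2: 5@95
ASKS (lowest first):
  #4: 2@105

Derivation:
After op 1 [order #1] limit_buy(price=100, qty=7): fills=none; bids=[#1:7@100] asks=[-]
After op 2 [order #2] limit_buy(price=95, qty=5): fills=none; bids=[#1:7@100 #2:5@95] asks=[-]
After op 3 [order #3] limit_buy(price=100, qty=1): fills=none; bids=[#1:7@100 #3:1@100 #2:5@95] asks=[-]
After op 4 [order #4] limit_sell(price=105, qty=2): fills=none; bids=[#1:7@100 #3:1@100 #2:5@95] asks=[#4:2@105]
After op 5 [order #5] limit_buy(price=102, qty=3): fills=none; bids=[#5:3@102 #1:7@100 #3:1@100 #2:5@95] asks=[#4:2@105]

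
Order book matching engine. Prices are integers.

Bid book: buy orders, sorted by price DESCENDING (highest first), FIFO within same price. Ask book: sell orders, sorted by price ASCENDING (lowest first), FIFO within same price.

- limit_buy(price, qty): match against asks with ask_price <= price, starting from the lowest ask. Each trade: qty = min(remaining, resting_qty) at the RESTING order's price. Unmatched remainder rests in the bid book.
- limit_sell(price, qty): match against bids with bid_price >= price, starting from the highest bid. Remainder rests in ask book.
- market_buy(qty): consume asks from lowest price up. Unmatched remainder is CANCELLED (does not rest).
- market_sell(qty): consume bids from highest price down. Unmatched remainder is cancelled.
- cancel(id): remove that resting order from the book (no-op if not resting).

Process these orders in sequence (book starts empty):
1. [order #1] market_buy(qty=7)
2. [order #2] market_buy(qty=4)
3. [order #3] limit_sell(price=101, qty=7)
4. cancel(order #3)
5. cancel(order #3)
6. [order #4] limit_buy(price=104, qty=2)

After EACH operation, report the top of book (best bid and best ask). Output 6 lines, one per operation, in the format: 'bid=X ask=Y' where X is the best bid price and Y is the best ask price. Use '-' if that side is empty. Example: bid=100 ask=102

After op 1 [order #1] market_buy(qty=7): fills=none; bids=[-] asks=[-]
After op 2 [order #2] market_buy(qty=4): fills=none; bids=[-] asks=[-]
After op 3 [order #3] limit_sell(price=101, qty=7): fills=none; bids=[-] asks=[#3:7@101]
After op 4 cancel(order #3): fills=none; bids=[-] asks=[-]
After op 5 cancel(order #3): fills=none; bids=[-] asks=[-]
After op 6 [order #4] limit_buy(price=104, qty=2): fills=none; bids=[#4:2@104] asks=[-]

Answer: bid=- ask=-
bid=- ask=-
bid=- ask=101
bid=- ask=-
bid=- ask=-
bid=104 ask=-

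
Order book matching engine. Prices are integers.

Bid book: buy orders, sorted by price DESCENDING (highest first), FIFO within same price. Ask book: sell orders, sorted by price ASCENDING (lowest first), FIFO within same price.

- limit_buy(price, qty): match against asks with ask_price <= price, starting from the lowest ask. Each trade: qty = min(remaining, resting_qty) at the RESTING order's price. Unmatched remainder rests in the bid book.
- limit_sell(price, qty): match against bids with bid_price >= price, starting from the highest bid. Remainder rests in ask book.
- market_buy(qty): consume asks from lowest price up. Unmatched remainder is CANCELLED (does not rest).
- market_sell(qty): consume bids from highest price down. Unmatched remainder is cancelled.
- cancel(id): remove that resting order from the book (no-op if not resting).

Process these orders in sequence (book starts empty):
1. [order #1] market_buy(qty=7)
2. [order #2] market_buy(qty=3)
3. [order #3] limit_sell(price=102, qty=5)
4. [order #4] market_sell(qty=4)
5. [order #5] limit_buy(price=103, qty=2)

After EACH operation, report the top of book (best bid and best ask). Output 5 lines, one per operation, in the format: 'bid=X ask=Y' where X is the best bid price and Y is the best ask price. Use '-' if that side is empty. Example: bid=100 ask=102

After op 1 [order #1] market_buy(qty=7): fills=none; bids=[-] asks=[-]
After op 2 [order #2] market_buy(qty=3): fills=none; bids=[-] asks=[-]
After op 3 [order #3] limit_sell(price=102, qty=5): fills=none; bids=[-] asks=[#3:5@102]
After op 4 [order #4] market_sell(qty=4): fills=none; bids=[-] asks=[#3:5@102]
After op 5 [order #5] limit_buy(price=103, qty=2): fills=#5x#3:2@102; bids=[-] asks=[#3:3@102]

Answer: bid=- ask=-
bid=- ask=-
bid=- ask=102
bid=- ask=102
bid=- ask=102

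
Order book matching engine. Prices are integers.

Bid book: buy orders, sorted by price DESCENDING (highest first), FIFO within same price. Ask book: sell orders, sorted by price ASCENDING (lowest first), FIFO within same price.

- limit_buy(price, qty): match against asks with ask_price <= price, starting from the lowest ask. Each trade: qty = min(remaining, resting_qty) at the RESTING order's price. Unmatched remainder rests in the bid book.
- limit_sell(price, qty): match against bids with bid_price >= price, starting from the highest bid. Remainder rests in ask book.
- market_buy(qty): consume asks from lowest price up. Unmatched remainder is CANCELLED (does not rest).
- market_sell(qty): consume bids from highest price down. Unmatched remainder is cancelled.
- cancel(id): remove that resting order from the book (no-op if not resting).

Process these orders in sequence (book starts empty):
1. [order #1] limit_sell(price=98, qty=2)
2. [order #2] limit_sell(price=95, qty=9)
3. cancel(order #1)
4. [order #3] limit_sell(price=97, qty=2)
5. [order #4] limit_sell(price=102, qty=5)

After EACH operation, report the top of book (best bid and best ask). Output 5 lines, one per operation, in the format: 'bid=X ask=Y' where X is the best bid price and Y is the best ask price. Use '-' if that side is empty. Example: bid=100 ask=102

After op 1 [order #1] limit_sell(price=98, qty=2): fills=none; bids=[-] asks=[#1:2@98]
After op 2 [order #2] limit_sell(price=95, qty=9): fills=none; bids=[-] asks=[#2:9@95 #1:2@98]
After op 3 cancel(order #1): fills=none; bids=[-] asks=[#2:9@95]
After op 4 [order #3] limit_sell(price=97, qty=2): fills=none; bids=[-] asks=[#2:9@95 #3:2@97]
After op 5 [order #4] limit_sell(price=102, qty=5): fills=none; bids=[-] asks=[#2:9@95 #3:2@97 #4:5@102]

Answer: bid=- ask=98
bid=- ask=95
bid=- ask=95
bid=- ask=95
bid=- ask=95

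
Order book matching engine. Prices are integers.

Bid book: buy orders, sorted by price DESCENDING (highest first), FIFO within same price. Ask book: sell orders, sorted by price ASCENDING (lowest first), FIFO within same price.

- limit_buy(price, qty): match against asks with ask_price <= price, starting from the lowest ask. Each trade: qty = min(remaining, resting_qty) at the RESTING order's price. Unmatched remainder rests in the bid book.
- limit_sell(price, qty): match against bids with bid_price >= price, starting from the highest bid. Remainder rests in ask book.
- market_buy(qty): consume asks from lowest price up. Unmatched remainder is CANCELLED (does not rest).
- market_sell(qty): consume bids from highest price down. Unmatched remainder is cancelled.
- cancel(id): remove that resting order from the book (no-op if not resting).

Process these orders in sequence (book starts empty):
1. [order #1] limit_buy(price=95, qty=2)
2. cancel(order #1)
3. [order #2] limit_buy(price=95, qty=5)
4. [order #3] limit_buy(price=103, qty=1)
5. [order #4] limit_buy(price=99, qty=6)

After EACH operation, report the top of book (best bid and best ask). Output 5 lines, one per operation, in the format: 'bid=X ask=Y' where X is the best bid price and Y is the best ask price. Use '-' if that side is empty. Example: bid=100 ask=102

Answer: bid=95 ask=-
bid=- ask=-
bid=95 ask=-
bid=103 ask=-
bid=103 ask=-

Derivation:
After op 1 [order #1] limit_buy(price=95, qty=2): fills=none; bids=[#1:2@95] asks=[-]
After op 2 cancel(order #1): fills=none; bids=[-] asks=[-]
After op 3 [order #2] limit_buy(price=95, qty=5): fills=none; bids=[#2:5@95] asks=[-]
After op 4 [order #3] limit_buy(price=103, qty=1): fills=none; bids=[#3:1@103 #2:5@95] asks=[-]
After op 5 [order #4] limit_buy(price=99, qty=6): fills=none; bids=[#3:1@103 #4:6@99 #2:5@95] asks=[-]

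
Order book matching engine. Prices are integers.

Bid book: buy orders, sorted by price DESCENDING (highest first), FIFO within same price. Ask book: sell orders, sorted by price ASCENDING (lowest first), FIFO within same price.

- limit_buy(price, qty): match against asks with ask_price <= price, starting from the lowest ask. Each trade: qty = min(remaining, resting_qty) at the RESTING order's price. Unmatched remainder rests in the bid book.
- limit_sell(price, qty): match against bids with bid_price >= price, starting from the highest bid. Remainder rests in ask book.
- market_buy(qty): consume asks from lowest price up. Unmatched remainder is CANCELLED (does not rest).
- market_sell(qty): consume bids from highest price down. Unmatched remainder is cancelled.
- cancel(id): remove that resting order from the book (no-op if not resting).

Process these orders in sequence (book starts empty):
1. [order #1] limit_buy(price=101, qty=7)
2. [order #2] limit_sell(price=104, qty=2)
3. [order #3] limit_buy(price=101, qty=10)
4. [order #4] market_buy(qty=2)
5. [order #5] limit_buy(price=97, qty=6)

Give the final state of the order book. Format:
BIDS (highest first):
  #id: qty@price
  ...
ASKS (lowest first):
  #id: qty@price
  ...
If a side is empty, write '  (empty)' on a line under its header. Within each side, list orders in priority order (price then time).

Answer: BIDS (highest first):
  #1: 7@101
  #3: 10@101
  #5: 6@97
ASKS (lowest first):
  (empty)

Derivation:
After op 1 [order #1] limit_buy(price=101, qty=7): fills=none; bids=[#1:7@101] asks=[-]
After op 2 [order #2] limit_sell(price=104, qty=2): fills=none; bids=[#1:7@101] asks=[#2:2@104]
After op 3 [order #3] limit_buy(price=101, qty=10): fills=none; bids=[#1:7@101 #3:10@101] asks=[#2:2@104]
After op 4 [order #4] market_buy(qty=2): fills=#4x#2:2@104; bids=[#1:7@101 #3:10@101] asks=[-]
After op 5 [order #5] limit_buy(price=97, qty=6): fills=none; bids=[#1:7@101 #3:10@101 #5:6@97] asks=[-]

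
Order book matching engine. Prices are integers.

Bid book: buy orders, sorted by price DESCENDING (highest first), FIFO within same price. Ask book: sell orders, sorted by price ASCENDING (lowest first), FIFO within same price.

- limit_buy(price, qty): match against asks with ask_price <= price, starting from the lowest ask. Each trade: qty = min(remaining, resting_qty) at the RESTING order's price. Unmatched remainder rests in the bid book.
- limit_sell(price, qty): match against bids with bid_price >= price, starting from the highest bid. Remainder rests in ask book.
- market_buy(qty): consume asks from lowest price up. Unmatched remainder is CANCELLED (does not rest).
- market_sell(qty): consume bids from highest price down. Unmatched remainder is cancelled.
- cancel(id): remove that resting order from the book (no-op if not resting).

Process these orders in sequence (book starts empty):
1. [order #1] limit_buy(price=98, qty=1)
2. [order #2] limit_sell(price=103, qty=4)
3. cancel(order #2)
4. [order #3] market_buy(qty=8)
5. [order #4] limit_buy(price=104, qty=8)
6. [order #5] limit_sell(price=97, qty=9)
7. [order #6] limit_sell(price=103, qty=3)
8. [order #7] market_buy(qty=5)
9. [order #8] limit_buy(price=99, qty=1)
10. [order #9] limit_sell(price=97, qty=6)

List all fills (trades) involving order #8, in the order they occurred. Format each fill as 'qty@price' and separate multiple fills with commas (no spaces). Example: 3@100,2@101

After op 1 [order #1] limit_buy(price=98, qty=1): fills=none; bids=[#1:1@98] asks=[-]
After op 2 [order #2] limit_sell(price=103, qty=4): fills=none; bids=[#1:1@98] asks=[#2:4@103]
After op 3 cancel(order #2): fills=none; bids=[#1:1@98] asks=[-]
After op 4 [order #3] market_buy(qty=8): fills=none; bids=[#1:1@98] asks=[-]
After op 5 [order #4] limit_buy(price=104, qty=8): fills=none; bids=[#4:8@104 #1:1@98] asks=[-]
After op 6 [order #5] limit_sell(price=97, qty=9): fills=#4x#5:8@104 #1x#5:1@98; bids=[-] asks=[-]
After op 7 [order #6] limit_sell(price=103, qty=3): fills=none; bids=[-] asks=[#6:3@103]
After op 8 [order #7] market_buy(qty=5): fills=#7x#6:3@103; bids=[-] asks=[-]
After op 9 [order #8] limit_buy(price=99, qty=1): fills=none; bids=[#8:1@99] asks=[-]
After op 10 [order #9] limit_sell(price=97, qty=6): fills=#8x#9:1@99; bids=[-] asks=[#9:5@97]

Answer: 1@99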